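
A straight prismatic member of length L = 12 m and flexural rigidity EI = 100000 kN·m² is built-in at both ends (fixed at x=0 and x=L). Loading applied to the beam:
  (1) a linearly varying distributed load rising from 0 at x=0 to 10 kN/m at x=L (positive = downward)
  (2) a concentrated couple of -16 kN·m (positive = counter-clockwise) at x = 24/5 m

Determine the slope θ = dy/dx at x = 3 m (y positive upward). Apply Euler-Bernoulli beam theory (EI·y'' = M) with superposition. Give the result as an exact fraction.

θ(3) = -27477/40000000 rad

Load 1 — triangular load w₀=10 kN/m (0→w₀ over full span):
  θ_1 = -w₀(2x(L-x)(L-2x)(x+2L)+x²(L-x)²)/(120LEI) = -10·(2·3·(12-3)·(12-2·3)·(3+2·12)+3²·(12-3)²)/(120·12·100000) = -1053/1600000 rad
Load 2 — applied couple M₀=-16 kN·m at a=24/5 m (b=L-a=36/5):
  θ_2 = (R_Ax²/2 - M_Ax)/EI  [x≤a] with R_A=-48/25, M_A=-48/25 = ((-48/25)·3²/2 - (-48/25)·3)/100000 = -9/312500 rad
Superposition: θ = Σ θ_i = -27477/40000000 rad ≈ -0.000687 rad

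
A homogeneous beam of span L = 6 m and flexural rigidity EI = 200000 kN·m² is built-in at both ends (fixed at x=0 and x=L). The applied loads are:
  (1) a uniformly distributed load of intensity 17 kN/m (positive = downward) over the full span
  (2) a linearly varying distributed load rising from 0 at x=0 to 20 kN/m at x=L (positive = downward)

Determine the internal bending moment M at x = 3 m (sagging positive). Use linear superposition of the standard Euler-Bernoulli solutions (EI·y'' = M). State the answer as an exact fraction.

M(3) = 81/2 kN·m

Load 1 — uniform load w=17 kN/m over full span:
  M_1 = wLx/2 - wL²/12 - wx²/2 = 17·6·3/2 - 17·6²/12 - 17·3²/2 = 51/2 kN·m
Load 2 — triangular load w₀=20 kN/m (0→w₀ over full span):
  M_2 = 3w₀Lx/20 - w₀L²/30 - w₀x³/(6L) = 3·20·6·3/20 - 20·6²/30 - 20·3³/(6·6) = 15 kN·m
Superposition: M = Σ M_i = 81/2 kN·m ≈ 40.500000 kN·m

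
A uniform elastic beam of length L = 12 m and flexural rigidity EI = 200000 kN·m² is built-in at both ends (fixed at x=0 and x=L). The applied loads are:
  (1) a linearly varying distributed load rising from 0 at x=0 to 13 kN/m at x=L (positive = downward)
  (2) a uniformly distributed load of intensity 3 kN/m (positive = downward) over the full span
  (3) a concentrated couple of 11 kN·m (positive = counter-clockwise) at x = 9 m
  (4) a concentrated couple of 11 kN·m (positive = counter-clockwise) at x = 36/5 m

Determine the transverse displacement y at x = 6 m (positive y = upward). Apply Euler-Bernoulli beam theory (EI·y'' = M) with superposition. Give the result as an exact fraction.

y(6) = -55359/20000000 m

Load 1 — triangular load w₀=13 kN/m (0→w₀ over full span):
  y_1 = -w₀x²(L-x)²(x+2L)/(120LEI) = -13·6²·(12-6)²·(6+2·12)/(120·12·200000) = -351/200000 m
Load 2 — uniform load w=3 kN/m over full span:
  y_2 = -wx²(L-x)²/(24EI) = -3·6²·(12-6)²/(24·200000) = -81/100000 m
Load 3 — applied couple M₀=11 kN·m at a=9 m (b=L-a=3):
  y_3 = (R_Ax³/6 - M_Ax²/2)/EI  [x≤a] with R_A=33/32, M_A=55/16 = ((33/32)·6³/6 - (55/16)·6²/2)/200000 = -99/800000 m
Load 4 — applied couple M₀=11 kN·m at a=36/5 m (b=L-a=24/5):
  y_4 = (R_Ax³/6 - M_Ax²/2)/EI  [x≤a] with R_A=33/25, M_A=88/25 = ((33/25)·6³/6 - (88/25)·6²/2)/200000 = -99/1250000 m
Superposition: y = Σ y_i = -55359/20000000 m ≈ -0.002768 m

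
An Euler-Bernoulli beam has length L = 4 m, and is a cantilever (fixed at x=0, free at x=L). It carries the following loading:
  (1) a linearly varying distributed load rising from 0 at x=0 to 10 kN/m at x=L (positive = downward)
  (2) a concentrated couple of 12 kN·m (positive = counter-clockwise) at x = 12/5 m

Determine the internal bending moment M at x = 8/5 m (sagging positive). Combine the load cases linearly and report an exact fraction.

M(8/5) = -276/25 kN·m

Load 1 — triangular load w₀=10 kN/m (0→w₀ over full span):
  M_1 = w₀Lx/2 - w₀L²/3 - w₀x³/(6L) = 10·4·(8/5)/2 - 10·4²/3 - 10·(8/5)³/(6·4) = -576/25 kN·m
Load 2 — applied couple M₀=12 kN·m at a=12/5 m (b=L-a=8/5):
  M_2 = M₀  [x≤a] = 12 = 12 kN·m
Superposition: M = Σ M_i = -276/25 kN·m ≈ -11.040000 kN·m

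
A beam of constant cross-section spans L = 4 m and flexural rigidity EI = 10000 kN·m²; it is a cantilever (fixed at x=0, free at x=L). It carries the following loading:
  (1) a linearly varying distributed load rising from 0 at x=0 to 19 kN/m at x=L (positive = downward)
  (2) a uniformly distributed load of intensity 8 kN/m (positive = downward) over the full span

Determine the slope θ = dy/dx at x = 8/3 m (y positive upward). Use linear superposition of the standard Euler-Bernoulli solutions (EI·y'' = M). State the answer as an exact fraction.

θ(8/3) = -3452/151875 rad

Load 1 — triangular load w₀=19 kN/m (0→w₀ over full span):
  θ_1 = (w₀Lx²/4-w₀L²x/3-w₀x⁴/(24L))/EI = (19·4·(8/3)²/4-19·4²·(8/3)/3-19·(8/3)⁴/(24·4))/10000 = -2204/151875 rad
Load 2 — uniform load w=8 kN/m over full span:
  θ_2 = -wx(x²-3Lx+3L²)/(6EI) = -8·(8/3)·((8/3)²-3·4·(8/3)+3·4²)/(6·10000) = -416/50625 rad
Superposition: θ = Σ θ_i = -3452/151875 rad ≈ -0.022729 rad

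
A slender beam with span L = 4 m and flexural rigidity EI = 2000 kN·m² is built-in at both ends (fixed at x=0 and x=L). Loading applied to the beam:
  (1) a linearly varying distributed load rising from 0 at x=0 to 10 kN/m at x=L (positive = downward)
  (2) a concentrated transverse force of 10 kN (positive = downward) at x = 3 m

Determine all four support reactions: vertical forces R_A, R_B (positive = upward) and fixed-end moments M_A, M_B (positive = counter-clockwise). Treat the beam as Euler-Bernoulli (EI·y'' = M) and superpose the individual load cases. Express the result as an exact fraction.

R_A = 121/16 kN, M_A = 173/24 kN·m, R_B = 359/16 kN, M_B = -109/8 kN·m

Load 1 — triangular load w₀=10 kN/m (0→w₀ over full span):
  R_A = 3w₀L/20 = 3·10·4/20 = 6 kN
  M_A = w₀L²/30 = 10·4²/30 = 16/3 kN·m
  R_B = 7w₀L/20 = 7·10·4/20 = 14 kN
  M_B = -w₀L²/20 = -10·4²/20 = -8 kN·m
Load 2 — point force P=10 kN at a=3 m (b=L-a=1):
  R_A = Pb²(3a+b)/L³ = 10·1²·(3·3+1)/4³ = 25/16 kN
  M_A = Pab²/L² = 10·3·1²/4² = 15/8 kN·m
  R_B = Pa²(a+3b)/L³ = 10·3²·(3+3·1)/4³ = 135/16 kN
  M_B = -Pa²b/L² = -10·3²·1/4² = -45/8 kN·m
Superposition: R_A = 121/16 kN, M_A = 173/24 kN·m, R_B = 359/16 kN, M_B = -109/8 kN·m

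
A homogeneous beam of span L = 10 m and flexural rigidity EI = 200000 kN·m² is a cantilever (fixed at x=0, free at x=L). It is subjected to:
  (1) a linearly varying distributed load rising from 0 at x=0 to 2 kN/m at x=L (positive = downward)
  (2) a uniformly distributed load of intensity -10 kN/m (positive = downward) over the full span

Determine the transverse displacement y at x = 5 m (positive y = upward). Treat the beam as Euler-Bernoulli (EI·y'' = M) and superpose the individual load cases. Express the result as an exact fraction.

y(5) = 243/12800 m

Load 1 — triangular load w₀=2 kN/m (0→w₀ over full span):
  y_1 = (w₀Lx³/12-w₀L²x²/6-w₀x⁵/(120L))/EI = (2·10·5³/12-2·10²·5²/6-2·5⁵/(120·10))/200000 = -121/38400 m
Load 2 — uniform load w=-10 kN/m over full span:
  y_2 = -wx²(x²-4Lx+6L²)/(24EI) = -(-10)·5²·(5²-4·10·5+6·10²)/(24·200000) = 17/768 m
Superposition: y = Σ y_i = 243/12800 m ≈ 0.018984 m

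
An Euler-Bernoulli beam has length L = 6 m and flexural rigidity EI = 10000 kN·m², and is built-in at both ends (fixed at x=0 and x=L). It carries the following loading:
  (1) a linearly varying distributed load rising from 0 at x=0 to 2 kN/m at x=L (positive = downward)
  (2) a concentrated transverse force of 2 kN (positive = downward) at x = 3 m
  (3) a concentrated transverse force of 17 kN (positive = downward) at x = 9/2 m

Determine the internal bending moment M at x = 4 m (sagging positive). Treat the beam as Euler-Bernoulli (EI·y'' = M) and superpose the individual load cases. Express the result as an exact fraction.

M(4) = 10927/1440 kN·m

Load 1 — triangular load w₀=2 kN/m (0→w₀ over full span):
  M_1 = 3w₀Lx/20 - w₀L²/30 - w₀x³/(6L) = 3·2·6·4/20 - 2·6²/30 - 2·4³/(6·6) = 56/45 kN·m
Load 2 — point force P=2 kN at a=3 m (b=L-a=3):
  M_2 = Pa²(a+3b)(L-x)/L³ - Pa²b/L²  [x>a] = 2·3²·(3+3·3)·(6-4)/6³ - 2·3²·3/6² = 1/2 kN·m
Load 3 — point force P=17 kN at a=9/2 m (b=L-a=3/2):
  M_3 = Pb²(3a+b)x/L³ - Pab²/L²  [x≤a] = 17·(3/2)²·(3·(9/2)+(3/2))·4/6³ - 17·(9/2)·(3/2)²/6² = 187/32 kN·m
Superposition: M = Σ M_i = 10927/1440 kN·m ≈ 7.588194 kN·m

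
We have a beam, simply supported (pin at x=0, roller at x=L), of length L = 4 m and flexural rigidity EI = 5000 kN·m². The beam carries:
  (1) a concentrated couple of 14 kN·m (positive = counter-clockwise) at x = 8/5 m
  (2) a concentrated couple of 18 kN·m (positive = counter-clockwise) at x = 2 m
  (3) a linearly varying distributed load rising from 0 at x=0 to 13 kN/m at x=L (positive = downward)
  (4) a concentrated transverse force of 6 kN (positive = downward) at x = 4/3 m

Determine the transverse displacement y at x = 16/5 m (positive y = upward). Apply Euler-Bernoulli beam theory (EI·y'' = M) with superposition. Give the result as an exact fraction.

Load 1 — applied couple M₀=14 kN·m at a=8/5 m (b=L-a=12/5):
  y_1 = (M₀x³/(6L)-M₀(x-a)²/2+C₁x)/EI  [x>a] with C₁=M₀(3b²-L²)/(6L)=56/75 = (14·(16/5)³/(6·4)-14·((16/5)-(8/5))²/2+(56/75)·(16/5))/5000 = 56/78125 m
Load 2 — applied couple M₀=18 kN·m at a=2 m (b=L-a=2):
  y_2 = (M₀x³/(6L)-M₀(x-a)²/2+C₁x)/EI  [x>a] with C₁=M₀(3b²-L²)/(6L)=-3 = (18·(16/5)³/(6·4)-18·((16/5)-2)²/2+(-3)·(16/5))/5000 = 63/156250 m
Load 3 — triangular load w₀=13 kN/m (0→w₀ over full span):
  y_3 = -w₀x(7L⁴-10L²x²+3x⁴)/(360LEI) = -13·(16/5)·(7·4⁴-10·4²·(16/5)²+3·(16/5)⁴)/(360·4·5000) = -26416/9765625 m
Load 4 — point force P=6 kN at a=4/3 m (b=L-a=8/3):
  y_4 = -Pa(L-x)(2Lx-a²-x²)/(6LEI)  [x>a] = -6·(4/3)·(4-(16/5))·(2·4·(16/5)-(4/3)²-(16/5)²)/(6·4·5000) = -1528/2109375 m
Superposition: y = Σ y_i = -1217839/527343750 m ≈ -0.002309 m

y(16/5) = -1217839/527343750 m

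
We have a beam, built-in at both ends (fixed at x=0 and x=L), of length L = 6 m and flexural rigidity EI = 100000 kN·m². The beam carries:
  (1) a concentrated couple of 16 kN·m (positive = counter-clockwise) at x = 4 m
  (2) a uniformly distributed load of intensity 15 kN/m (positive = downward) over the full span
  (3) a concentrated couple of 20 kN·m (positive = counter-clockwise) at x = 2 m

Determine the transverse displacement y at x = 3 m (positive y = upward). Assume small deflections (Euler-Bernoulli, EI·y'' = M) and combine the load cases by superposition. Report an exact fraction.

y(3) = -389/800000 m

Load 1 — applied couple M₀=16 kN·m at a=4 m (b=L-a=2):
  y_1 = (R_Ax³/6 - M_Ax²/2)/EI  [x≤a] with R_A=32/9, M_A=16/3 = ((32/9)·3³/6 - (16/3)·3²/2)/100000 = -1/12500 m
Load 2 — uniform load w=15 kN/m over full span:
  y_2 = -wx²(L-x)²/(24EI) = -15·3²·(6-3)²/(24·100000) = -81/160000 m
Load 3 — applied couple M₀=20 kN·m at a=2 m (b=L-a=4):
  y_3 = (R_Ax³/6 - M_Ax²/2 - M₀(x-a)²/2)/EI  [x>a] with R_A=40/9, M_A=0 = ((40/9)·3³/6 - 0·3²/2 - 20·(3-2)²/2)/100000 = 1/10000 m
Superposition: y = Σ y_i = -389/800000 m ≈ -0.000486 m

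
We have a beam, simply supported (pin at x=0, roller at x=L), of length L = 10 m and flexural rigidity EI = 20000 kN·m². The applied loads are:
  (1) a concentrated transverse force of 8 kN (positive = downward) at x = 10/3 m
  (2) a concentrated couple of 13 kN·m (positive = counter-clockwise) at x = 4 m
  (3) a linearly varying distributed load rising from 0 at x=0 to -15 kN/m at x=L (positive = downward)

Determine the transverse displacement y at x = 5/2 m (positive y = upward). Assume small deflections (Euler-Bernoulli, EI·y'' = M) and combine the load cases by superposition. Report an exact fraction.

Load 1 — point force P=8 kN at a=10/3 m (b=L-a=20/3):
  y_1 = -Pbx(L²-b²-x²)/(6LEI)  [x≤a] = -8·(20/3)·(5/2)·(10²-(20/3)²-(5/2)²)/(6·10·20000) = -71/12960 m
Load 2 — applied couple M₀=13 kN·m at a=4 m (b=L-a=6):
  y_2 = (M₀x³/(6L)+C₁x)/EI  [x≤a] with C₁=M₀(3b²-L²)/(6L)=26/15 = (13·(5/2)³/(6·10)+(26/15)·(5/2))/20000 = 247/640000 m
Load 3 — triangular load w₀=-15 kN/m (0→w₀ over full span):
  y_3 = -w₀x(7L⁴-10L²x²+3x⁴)/(360LEI) = -(-15)·(5/2)·(7·10⁴-10·10²·(5/2)²+3·(5/2)⁴)/(360·10·20000) = 545/16384 m
Superposition: y = Σ y_i = 23366737/829440000 m ≈ 0.028172 m

y(5/2) = 23366737/829440000 m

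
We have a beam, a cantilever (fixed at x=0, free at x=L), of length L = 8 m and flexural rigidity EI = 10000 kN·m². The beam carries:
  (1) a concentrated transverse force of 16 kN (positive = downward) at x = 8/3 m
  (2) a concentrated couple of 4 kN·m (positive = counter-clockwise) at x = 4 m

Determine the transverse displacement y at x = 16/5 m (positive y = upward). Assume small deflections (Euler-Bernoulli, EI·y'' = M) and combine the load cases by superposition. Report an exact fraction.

Load 1 — point force P=16 kN at a=8/3 m (b=L-a=16/3):
  y_1 = -Pa²(3x-a)/(6EI)  [x>a] = -16·(8/3)²·(3·(16/5)-(8/3))/(6·10000) = -3328/253125 m
Load 2 — applied couple M₀=4 kN·m at a=4 m (b=L-a=4):
  y_2 = M₀x²/(2EI)  [x≤a] = 4·(16/5)²/(2·10000) = 32/15625 m
Superposition: y = Σ y_i = -14048/1265625 m ≈ -0.011100 m

y(16/5) = -14048/1265625 m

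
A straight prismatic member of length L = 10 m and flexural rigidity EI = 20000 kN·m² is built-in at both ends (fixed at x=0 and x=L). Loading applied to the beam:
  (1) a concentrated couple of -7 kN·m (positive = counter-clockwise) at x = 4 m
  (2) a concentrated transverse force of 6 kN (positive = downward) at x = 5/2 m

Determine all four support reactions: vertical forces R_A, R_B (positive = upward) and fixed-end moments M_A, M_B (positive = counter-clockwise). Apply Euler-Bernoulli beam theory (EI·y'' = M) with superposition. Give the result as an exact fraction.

Load 1 — applied couple M₀=-7 kN·m at a=4 m (b=L-a=6):
  R_A = 6M₀ab/L³ = 6·(-7)·4·6/10³ = -126/125 kN
  M_A = M₀b(2a-b)/L² = (-7)·6·(2·4-6)/10² = -21/25 kN·m
  R_B = -6M₀ab/L³ = -6·(-7)·4·6/10³ = 126/125 kN
  M_B = M₀a(2b-a)/L² = (-7)·4·(2·6-4)/10² = -56/25 kN·m
Load 2 — point force P=6 kN at a=5/2 m (b=L-a=15/2):
  R_A = Pb²(3a+b)/L³ = 6·(15/2)²·(3·(5/2)+(15/2))/10³ = 81/16 kN
  M_A = Pab²/L² = 6·(5/2)·(15/2)²/10² = 135/16 kN·m
  R_B = Pa²(a+3b)/L³ = 6·(5/2)²·((5/2)+3·(15/2))/10³ = 15/16 kN
  M_B = -Pa²b/L² = -6·(5/2)²·(15/2)/10² = -45/16 kN·m
Superposition: R_A = 8109/2000 kN, M_A = 3039/400 kN·m, R_B = 3891/2000 kN, M_B = -2021/400 kN·m

R_A = 8109/2000 kN, M_A = 3039/400 kN·m, R_B = 3891/2000 kN, M_B = -2021/400 kN·m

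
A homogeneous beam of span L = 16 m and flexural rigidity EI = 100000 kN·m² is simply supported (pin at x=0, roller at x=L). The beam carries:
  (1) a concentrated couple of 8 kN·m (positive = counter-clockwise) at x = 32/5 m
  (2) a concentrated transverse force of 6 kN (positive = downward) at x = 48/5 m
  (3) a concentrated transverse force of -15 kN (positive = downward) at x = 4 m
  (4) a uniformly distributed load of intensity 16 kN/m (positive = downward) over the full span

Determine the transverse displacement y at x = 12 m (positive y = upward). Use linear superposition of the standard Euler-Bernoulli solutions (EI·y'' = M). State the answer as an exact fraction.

Load 1 — applied couple M₀=8 kN·m at a=32/5 m (b=L-a=48/5):
  y_1 = (M₀x³/(6L)-M₀(x-a)²/2+C₁x)/EI  [x>a] with C₁=M₀(3b²-L²)/(6L)=128/75 = (8·12³/(6·16)-8·(12-(32/5))²/2+(128/75)·12)/100000 = 61/156250 m
Load 2 — point force P=6 kN at a=48/5 m (b=L-a=32/5):
  y_2 = -Pa(L-x)(2Lx-a²-x²)/(6LEI)  [x>a] = -6·(48/5)·(16-12)·(2·16·12-(48/5)²-12²)/(6·16·100000) = -1386/390625 m
Load 3 — point force P=-15 kN at a=4 m (b=L-a=12):
  y_3 = -Pa(L-x)(2Lx-a²-x²)/(6LEI)  [x>a] = -(-15)·4·(16-12)·(2·16·12-4²-12²)/(6·16·100000) = 7/1250 m
Load 4 — uniform load w=16 kN/m over full span:
  y_4 = -wx(L³-2Lx²+x³)/(24EI) = -16·12·(16³-2·16·12²+12³)/(24·100000) = -304/3125 m
Superposition: y = Σ y_i = -37046/390625 m ≈ -0.094838 m

y(12) = -37046/390625 m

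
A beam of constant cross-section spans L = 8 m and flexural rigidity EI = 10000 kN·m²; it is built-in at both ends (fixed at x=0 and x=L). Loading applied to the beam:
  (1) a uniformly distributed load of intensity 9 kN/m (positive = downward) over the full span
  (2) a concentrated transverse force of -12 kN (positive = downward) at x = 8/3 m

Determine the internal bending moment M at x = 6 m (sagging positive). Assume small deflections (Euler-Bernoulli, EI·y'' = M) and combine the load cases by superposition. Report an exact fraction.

Load 1 — uniform load w=9 kN/m over full span:
  M_1 = wLx/2 - wL²/12 - wx²/2 = 9·8·6/2 - 9·8²/12 - 9·6²/2 = 6 kN·m
Load 2 — point force P=-12 kN at a=8/3 m (b=L-a=16/3):
  M_2 = Pa²(a+3b)(L-x)/L³ - Pa²b/L²  [x>a] = (-12)·(8/3)²·((8/3)+3·(16/3))·(8-6)/8³ - (-12)·(8/3)²·(16/3)/8² = 8/9 kN·m
Superposition: M = Σ M_i = 62/9 kN·m ≈ 6.888889 kN·m

M(6) = 62/9 kN·m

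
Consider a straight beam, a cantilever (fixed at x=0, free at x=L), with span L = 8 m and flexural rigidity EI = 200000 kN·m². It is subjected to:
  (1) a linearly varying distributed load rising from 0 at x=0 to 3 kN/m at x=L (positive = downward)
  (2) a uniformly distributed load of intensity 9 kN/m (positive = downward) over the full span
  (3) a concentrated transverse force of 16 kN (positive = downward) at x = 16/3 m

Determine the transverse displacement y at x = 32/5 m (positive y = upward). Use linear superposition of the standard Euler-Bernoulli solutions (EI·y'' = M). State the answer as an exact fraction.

Load 1 — triangular load w₀=3 kN/m (0→w₀ over full span):
  y_1 = (w₀Lx³/12-w₀L²x²/6-w₀x⁵/(120L))/EI = (3·8·(32/5)³/12-3·8²·(32/5)²/6-3·(32/5)⁵/(120·8))/200000 = -200192/48828125 m
Load 2 — uniform load w=9 kN/m over full span:
  y_2 = -wx²(x²-4Lx+6L²)/(24EI) = -9·(32/5)²·((32/5)²-4·8·(32/5)+6·8²)/(24·200000) = -33024/1953125 m
Load 3 — point force P=16 kN at a=16/3 m (b=L-a=8/3):
  y_3 = -Pa²(3x-a)/(6EI)  [x>a] = -16·(16/3)²·(3·(32/5)-(16/3))/(6·200000) = -6656/1265625 m
Superposition: y = Σ y_i = -103889152/3955078125 m ≈ -0.026267 m

y(32/5) = -103889152/3955078125 m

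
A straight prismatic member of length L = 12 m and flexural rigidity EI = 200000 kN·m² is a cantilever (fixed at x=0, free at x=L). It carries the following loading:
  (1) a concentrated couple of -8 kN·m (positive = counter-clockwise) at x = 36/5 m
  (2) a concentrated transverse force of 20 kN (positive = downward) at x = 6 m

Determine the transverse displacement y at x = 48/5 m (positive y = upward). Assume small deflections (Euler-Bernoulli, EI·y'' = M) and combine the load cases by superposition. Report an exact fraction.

y(48/5) = -963/62500 m

Load 1 — applied couple M₀=-8 kN·m at a=36/5 m (b=L-a=24/5):
  y_1 = M₀a(2x-a)/(2EI)  [x>a] = (-8)·(36/5)·(2·(48/5)-(36/5))/(2·200000) = -27/15625 m
Load 2 — point force P=20 kN at a=6 m (b=L-a=6):
  y_2 = -Pa²(3x-a)/(6EI)  [x>a] = -20·6²·(3·(48/5)-6)/(6·200000) = -171/12500 m
Superposition: y = Σ y_i = -963/62500 m ≈ -0.015408 m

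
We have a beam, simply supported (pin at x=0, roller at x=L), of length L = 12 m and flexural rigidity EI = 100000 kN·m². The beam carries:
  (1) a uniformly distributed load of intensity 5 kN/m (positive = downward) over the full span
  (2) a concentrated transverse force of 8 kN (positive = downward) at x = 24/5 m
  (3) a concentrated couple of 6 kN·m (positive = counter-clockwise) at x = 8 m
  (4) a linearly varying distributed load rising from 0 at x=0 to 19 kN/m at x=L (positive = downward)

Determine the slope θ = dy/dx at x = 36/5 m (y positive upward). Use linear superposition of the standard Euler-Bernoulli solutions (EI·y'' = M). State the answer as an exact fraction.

θ(36/5) = 48193/15625000 rad

Load 1 — uniform load w=5 kN/m over full span:
  θ_1 = -w(L³-6Lx²+4x³)/(24EI) = -5·(12³-6·12·(36/5)²+4·(36/5)³)/(24·100000) = 333/312500 rad
Load 2 — point force P=8 kN at a=24/5 m (b=L-a=36/5):
  θ_2 = -Pa(2L²-6Lx+3x²+a²)/(6LEI)  [x>a] = -8·(24/5)·(2·12²-6·12·(36/5)+3·(36/5)²+(24/5)²)/(6·12·100000) = 108/390625 rad
Load 3 — applied couple M₀=6 kN·m at a=8 m (b=L-a=4):
  θ_3 = (M₀x²/(2L)+C₁)/EI  [x≤a] with C₁=M₀(3b²-L²)/(6L)=-8 = (6·(36/5)²/(2·12)+(-8))/100000 = 31/625000 rad
Load 4 — triangular load w₀=19 kN/m (0→w₀ over full span):
  θ_4 = -w₀(7L⁴-30L²x²+15x⁴)/(360LEI) = -19·(7·12⁴-30·12²·(36/5)²+15·(36/5)⁴)/(360·12·100000) = 3306/1953125 rad
Superposition: θ = Σ θ_i = 48193/15625000 rad ≈ 0.003084 rad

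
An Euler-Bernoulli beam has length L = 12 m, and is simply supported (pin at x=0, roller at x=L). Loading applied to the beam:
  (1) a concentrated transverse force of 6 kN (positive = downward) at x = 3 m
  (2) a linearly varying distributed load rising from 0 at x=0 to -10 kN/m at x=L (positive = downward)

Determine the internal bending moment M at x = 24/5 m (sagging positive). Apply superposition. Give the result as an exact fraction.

Load 1 — point force P=6 kN at a=3 m (b=L-a=9):
  M_1 = Pa(L-x)/L  [x>a] = 6·3·(12-(24/5))/12 = 54/5 kN·m
Load 2 — triangular load w₀=-10 kN/m (0→w₀ over full span):
  M_2 = w₀Lx/6 - w₀x³/(6L) = (-10)·12·(24/5)/6 - (-10)·(24/5)³/(6·12) = -2016/25 kN·m
Superposition: M = Σ M_i = -1746/25 kN·m ≈ -69.840000 kN·m

M(24/5) = -1746/25 kN·m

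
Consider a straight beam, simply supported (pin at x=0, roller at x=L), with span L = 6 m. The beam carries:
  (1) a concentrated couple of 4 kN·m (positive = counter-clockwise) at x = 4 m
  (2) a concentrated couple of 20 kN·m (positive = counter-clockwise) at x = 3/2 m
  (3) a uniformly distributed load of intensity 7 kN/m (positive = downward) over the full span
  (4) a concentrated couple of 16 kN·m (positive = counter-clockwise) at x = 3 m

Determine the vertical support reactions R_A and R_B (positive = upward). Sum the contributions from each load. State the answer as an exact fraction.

Load 1 — applied couple M₀=4 kN·m at a=4 m (b=L-a=2):
  R_A = M₀/L = 4/6 = 2/3 kN
  R_B = -M₀/L = -4/6 = -2/3 kN
Load 2 — applied couple M₀=20 kN·m at a=3/2 m (b=L-a=9/2):
  R_A = M₀/L = 20/6 = 10/3 kN
  R_B = -M₀/L = -20/6 = -10/3 kN
Load 3 — uniform load w=7 kN/m over full span:
  R_A = wL/2 = 7·6/2 = 21 kN
  R_B = wL/2 = 7·6/2 = 21 kN
Load 4 — applied couple M₀=16 kN·m at a=3 m (b=L-a=3):
  R_A = M₀/L = 16/6 = 8/3 kN
  R_B = -M₀/L = -16/6 = -8/3 kN
Superposition: R_A = 83/3 kN, R_B = 43/3 kN

R_A = 83/3 kN, R_B = 43/3 kN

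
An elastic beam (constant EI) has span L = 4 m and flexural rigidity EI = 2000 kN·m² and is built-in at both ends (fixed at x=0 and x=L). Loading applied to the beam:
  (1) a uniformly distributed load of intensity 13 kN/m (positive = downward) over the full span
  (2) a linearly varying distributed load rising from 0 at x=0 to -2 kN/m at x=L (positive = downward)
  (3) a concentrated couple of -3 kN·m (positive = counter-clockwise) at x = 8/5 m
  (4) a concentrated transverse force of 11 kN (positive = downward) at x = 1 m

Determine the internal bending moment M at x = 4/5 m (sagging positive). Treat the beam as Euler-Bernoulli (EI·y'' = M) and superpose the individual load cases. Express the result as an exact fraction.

Load 1 — uniform load w=13 kN/m over full span:
  M_1 = wLx/2 - wL²/12 - wx²/2 = 13·4·(4/5)/2 - 13·4²/12 - 13·(4/5)²/2 = -52/75 kN·m
Load 2 — triangular load w₀=-2 kN/m (0→w₀ over full span):
  M_2 = 3w₀Lx/20 - w₀L²/30 - w₀x³/(6L) = 3·(-2)·4·(4/5)/20 - (-2)·4²/30 - (-2)·(4/5)³/(6·4) = 56/375 kN·m
Load 3 — applied couple M₀=-3 kN·m at a=8/5 m (b=L-a=12/5):
  M_3 = R_Ax - M_A  [x≤a] with R_A=-27/25, M_A=-9/25 = (-27/25)·(4/5) - (-9/25) = -63/125 kN·m
Load 4 — point force P=11 kN at a=1 m (b=L-a=3):
  M_4 = Pb²(3a+b)x/L³ - Pab²/L²  [x≤a] = 11·3²·(3·1+3)·(4/5)/4³ - 11·1·3²/4² = 99/80 kN·m
Superposition: M = Σ M_i = 379/2000 kN·m ≈ 0.189500 kN·m

M(4/5) = 379/2000 kN·m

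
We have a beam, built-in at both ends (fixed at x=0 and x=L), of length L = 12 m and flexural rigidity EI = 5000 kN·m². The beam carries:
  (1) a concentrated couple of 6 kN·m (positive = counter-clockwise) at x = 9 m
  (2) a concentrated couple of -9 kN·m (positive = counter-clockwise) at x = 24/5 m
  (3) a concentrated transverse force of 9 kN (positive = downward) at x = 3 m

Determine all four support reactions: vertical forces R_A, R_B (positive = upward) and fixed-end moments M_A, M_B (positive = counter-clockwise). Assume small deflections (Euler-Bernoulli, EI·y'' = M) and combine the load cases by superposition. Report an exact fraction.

R_A = 5661/800 kN, M_A = 6393/400 kN·m, R_B = 1539/800 kN, M_B = -3627/400 kN·m

Load 1 — applied couple M₀=6 kN·m at a=9 m (b=L-a=3):
  R_A = 6M₀ab/L³ = 6·6·9·3/12³ = 9/16 kN
  M_A = M₀b(2a-b)/L² = 6·3·(2·9-3)/12² = 15/8 kN·m
  R_B = -6M₀ab/L³ = -6·6·9·3/12³ = -9/16 kN
  M_B = M₀a(2b-a)/L² = 6·9·(2·3-9)/12² = -9/8 kN·m
Load 2 — applied couple M₀=-9 kN·m at a=24/5 m (b=L-a=36/5):
  R_A = 6M₀ab/L³ = 6·(-9)·(24/5)·(36/5)/12³ = -27/25 kN
  M_A = M₀b(2a-b)/L² = (-9)·(36/5)·(2·(24/5)-(36/5))/12² = -27/25 kN·m
  R_B = -6M₀ab/L³ = -6·(-9)·(24/5)·(36/5)/12³ = 27/25 kN
  M_B = M₀a(2b-a)/L² = (-9)·(24/5)·(2·(36/5)-(24/5))/12² = -72/25 kN·m
Load 3 — point force P=9 kN at a=3 m (b=L-a=9):
  R_A = Pb²(3a+b)/L³ = 9·9²·(3·3+9)/12³ = 243/32 kN
  M_A = Pab²/L² = 9·3·9²/12² = 243/16 kN·m
  R_B = Pa²(a+3b)/L³ = 9·3²·(3+3·9)/12³ = 45/32 kN
  M_B = -Pa²b/L² = -9·3²·9/12² = -81/16 kN·m
Superposition: R_A = 5661/800 kN, M_A = 6393/400 kN·m, R_B = 1539/800 kN, M_B = -3627/400 kN·m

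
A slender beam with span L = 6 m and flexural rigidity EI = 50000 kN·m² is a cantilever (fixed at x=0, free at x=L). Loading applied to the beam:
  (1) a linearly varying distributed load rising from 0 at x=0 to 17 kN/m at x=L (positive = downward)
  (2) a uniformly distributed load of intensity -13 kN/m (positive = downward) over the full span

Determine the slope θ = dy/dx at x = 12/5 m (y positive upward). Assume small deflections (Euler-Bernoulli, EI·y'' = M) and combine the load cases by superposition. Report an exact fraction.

Load 1 — triangular load w₀=17 kN/m (0→w₀ over full span):
  θ_1 = (w₀Lx²/4-w₀L²x/3-w₀x⁴/(24L))/EI = (17·6·(12/5)²/4-17·6²·(12/5)/3-17·(12/5)⁴/(24·6))/50000 = -27081/3906250 rad
Load 2 — uniform load w=-13 kN/m over full span:
  θ_2 = -wx(x²-3Lx+3L²)/(6EI) = -(-13)·(12/5)·((12/5)²-3·6·(12/5)+3·6²)/(6·50000) = 5733/781250 rad
Superposition: θ = Σ θ_i = 792/1953125 rad ≈ 0.000406 rad

θ(12/5) = 792/1953125 rad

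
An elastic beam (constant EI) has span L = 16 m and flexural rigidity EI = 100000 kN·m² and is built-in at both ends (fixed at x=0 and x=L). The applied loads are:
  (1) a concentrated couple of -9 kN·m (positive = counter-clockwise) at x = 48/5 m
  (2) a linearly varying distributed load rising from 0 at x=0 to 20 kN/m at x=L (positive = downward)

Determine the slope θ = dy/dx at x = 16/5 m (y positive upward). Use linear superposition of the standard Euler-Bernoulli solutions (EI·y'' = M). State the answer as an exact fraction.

Load 1 — applied couple M₀=-9 kN·m at a=48/5 m (b=L-a=32/5):
  θ_1 = (R_Ax²/2 - M_Ax)/EI  [x≤a] with R_A=-81/100, M_A=-72/25 = ((-81/100)·(16/5)²/2 - (-72/25)·(16/5))/100000 = 99/1953125 rad
Load 2 — triangular load w₀=20 kN/m (0→w₀ over full span):
  θ_2 = -w₀(2x(L-x)(L-2x)(x+2L)+x²(L-x)²)/(120LEI) = -20·(2·(16/5)·(16-(16/5))·(16-2·(16/5))·((16/5)+2·16)+(16/5)²·(16-(16/5))²)/(120·16·100000) = -3584/1171875 rad
Superposition: θ = Σ θ_i = -17623/5859375 rad ≈ -0.003008 rad

θ(16/5) = -17623/5859375 rad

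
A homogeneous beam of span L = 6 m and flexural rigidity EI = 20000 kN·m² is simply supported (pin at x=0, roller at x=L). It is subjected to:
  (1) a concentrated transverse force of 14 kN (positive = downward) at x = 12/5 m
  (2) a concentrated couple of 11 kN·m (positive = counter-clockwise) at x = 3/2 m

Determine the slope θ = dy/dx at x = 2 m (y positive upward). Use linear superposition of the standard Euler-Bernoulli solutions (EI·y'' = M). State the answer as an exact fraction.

θ(2) = -58361/120000000 rad

Load 1 — point force P=14 kN at a=12/5 m (b=L-a=18/5):
  θ_1 = -Pb(L²-b²-3x²)/(6LEI)  [x≤a] = -14·(18/5)·(6²-(18/5)²-3·2²)/(6·6·20000) = -483/625000 rad
Load 2 — applied couple M₀=11 kN·m at a=3/2 m (b=L-a=9/2):
  θ_2 = (M₀x²/(2L)-M₀(x-a)+C₁)/EI  [x>a] with C₁=M₀(3b²-L²)/(6L)=121/16 = (11·2²/(2·6)-11·(2-(3/2))+(121/16))/20000 = 11/38400 rad
Superposition: θ = Σ θ_i = -58361/120000000 rad ≈ -0.000486 rad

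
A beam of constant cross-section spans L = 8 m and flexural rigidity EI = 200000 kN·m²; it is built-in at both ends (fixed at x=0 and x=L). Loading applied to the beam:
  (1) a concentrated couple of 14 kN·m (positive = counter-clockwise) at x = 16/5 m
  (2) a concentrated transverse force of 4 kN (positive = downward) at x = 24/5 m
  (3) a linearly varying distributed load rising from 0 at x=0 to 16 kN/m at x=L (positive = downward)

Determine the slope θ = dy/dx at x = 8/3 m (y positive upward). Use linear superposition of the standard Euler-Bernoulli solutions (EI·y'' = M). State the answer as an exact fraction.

Load 1 — applied couple M₀=14 kN·m at a=16/5 m (b=L-a=24/5):
  θ_1 = (R_Ax²/2 - M_Ax)/EI  [x≤a] with R_A=63/25, M_A=42/25 = ((63/25)·(8/3)²/2 - (42/25)·(8/3))/200000 = 7/312500 rad
Load 2 — point force P=4 kN at a=24/5 m (b=L-a=16/5):
  θ_2 = -Pb²x(2aL-(3a+b)x)/(2L³EI)  [x≤a] = -4·(16/5)²·(8/3)·(2·(24/5)·8-(3·(24/5)+(16/5))·(8/3))/(2·8³·200000) = -56/3515625 rad
Load 3 — triangular load w₀=16 kN/m (0→w₀ over full span):
  θ_3 = -w₀(2x(L-x)(L-2x)(x+2L)+x²(L-x)²)/(120LEI) = -16·(2·(8/3)·(8-(8/3))·(8-2·(8/3))·((8/3)+2·8)+(8/3)²·(8-(8/3))²)/(120·8·200000) = -512/3796875 rad
Superposition: θ = Σ θ_i = -48743/379687500 rad ≈ -0.000128 rad

θ(8/3) = -48743/379687500 rad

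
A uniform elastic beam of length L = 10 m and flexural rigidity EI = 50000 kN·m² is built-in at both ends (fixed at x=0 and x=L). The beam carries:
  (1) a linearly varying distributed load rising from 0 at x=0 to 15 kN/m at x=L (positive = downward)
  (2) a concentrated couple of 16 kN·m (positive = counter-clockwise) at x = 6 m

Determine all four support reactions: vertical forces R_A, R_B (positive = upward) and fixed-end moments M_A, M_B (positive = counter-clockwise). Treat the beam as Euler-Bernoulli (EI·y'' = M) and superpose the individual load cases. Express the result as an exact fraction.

R_A = 6201/250 kN, M_A = 1378/25 kN·m, R_B = 12549/250 kN, M_B = -1827/25 kN·m

Load 1 — triangular load w₀=15 kN/m (0→w₀ over full span):
  R_A = 3w₀L/20 = 3·15·10/20 = 45/2 kN
  M_A = w₀L²/30 = 15·10²/30 = 50 kN·m
  R_B = 7w₀L/20 = 7·15·10/20 = 105/2 kN
  M_B = -w₀L²/20 = -15·10²/20 = -75 kN·m
Load 2 — applied couple M₀=16 kN·m at a=6 m (b=L-a=4):
  R_A = 6M₀ab/L³ = 6·16·6·4/10³ = 288/125 kN
  M_A = M₀b(2a-b)/L² = 16·4·(2·6-4)/10² = 128/25 kN·m
  R_B = -6M₀ab/L³ = -6·16·6·4/10³ = -288/125 kN
  M_B = M₀a(2b-a)/L² = 16·6·(2·4-6)/10² = 48/25 kN·m
Superposition: R_A = 6201/250 kN, M_A = 1378/25 kN·m, R_B = 12549/250 kN, M_B = -1827/25 kN·m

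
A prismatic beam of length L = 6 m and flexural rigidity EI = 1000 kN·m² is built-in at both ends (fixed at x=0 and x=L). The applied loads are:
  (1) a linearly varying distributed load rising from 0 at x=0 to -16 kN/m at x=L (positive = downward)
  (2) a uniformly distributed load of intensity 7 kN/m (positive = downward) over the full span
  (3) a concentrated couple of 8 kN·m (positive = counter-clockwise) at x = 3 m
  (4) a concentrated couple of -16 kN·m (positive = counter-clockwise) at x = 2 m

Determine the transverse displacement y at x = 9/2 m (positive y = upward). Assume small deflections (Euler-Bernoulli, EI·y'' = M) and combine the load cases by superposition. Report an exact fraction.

Load 1 — triangular load w₀=-16 kN/m (0→w₀ over full span):
  y_1 = -w₀x²(L-x)²(x+2L)/(120LEI) = -(-16)·(9/2)²·(6-(9/2))²·((9/2)+2·6)/(120·6·1000) = 2673/160000 m
Load 2 — uniform load w=7 kN/m over full span:
  y_2 = -wx²(L-x)²/(24EI) = -7·(9/2)²·(6-(9/2))²/(24·1000) = -1701/128000 m
Load 3 — applied couple M₀=8 kN·m at a=3 m (b=L-a=3):
  y_3 = (R_Ax³/6 - M_Ax²/2 - M₀(x-a)²/2)/EI  [x>a] with R_A=2, M_A=2 = (2·(9/2)³/6 - 2·(9/2)²/2 - 8·((9/2)-3)²/2)/1000 = 9/8000 m
Load 4 — applied couple M₀=-16 kN·m at a=2 m (b=L-a=4):
  y_4 = (R_Ax³/6 - M_Ax²/2 - M₀(x-a)²/2)/EI  [x>a] with R_A=-32/9, M_A=0 = ((-32/9)·(9/2)³/6 - 0·(9/2)²/2 - (-16)·((9/2)-2)²/2)/1000 = -1/250 m
Superposition: y = Σ y_i = 347/640000 m ≈ 0.000542 m

y(9/2) = 347/640000 m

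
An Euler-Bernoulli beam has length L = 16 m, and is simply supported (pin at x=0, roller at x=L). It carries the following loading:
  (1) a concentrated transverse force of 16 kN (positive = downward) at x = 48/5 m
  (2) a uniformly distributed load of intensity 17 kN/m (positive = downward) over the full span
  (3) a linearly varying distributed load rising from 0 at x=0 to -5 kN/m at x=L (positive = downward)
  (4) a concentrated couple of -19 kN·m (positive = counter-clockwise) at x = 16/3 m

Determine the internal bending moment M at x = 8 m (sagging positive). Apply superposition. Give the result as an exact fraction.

M(8) = 5247/10 kN·m

Load 1 — point force P=16 kN at a=48/5 m (b=L-a=32/5):
  M_1 = Pbx/L  [x≤a] = 16·(32/5)·8/16 = 256/5 kN·m
Load 2 — uniform load w=17 kN/m over full span:
  M_2 = wx(L-x)/2 = 17·8·(16-8)/2 = 544 kN·m
Load 3 — triangular load w₀=-5 kN/m (0→w₀ over full span):
  M_3 = w₀Lx/6 - w₀x³/(6L) = (-5)·16·8/6 - (-5)·8³/(6·16) = -80 kN·m
Load 4 — applied couple M₀=-19 kN·m at a=16/3 m (b=L-a=32/3):
  M_4 = M₀x/L - M₀  [x>a] = (-19)·8/16 - (-19) = 19/2 kN·m
Superposition: M = Σ M_i = 5247/10 kN·m ≈ 524.700000 kN·m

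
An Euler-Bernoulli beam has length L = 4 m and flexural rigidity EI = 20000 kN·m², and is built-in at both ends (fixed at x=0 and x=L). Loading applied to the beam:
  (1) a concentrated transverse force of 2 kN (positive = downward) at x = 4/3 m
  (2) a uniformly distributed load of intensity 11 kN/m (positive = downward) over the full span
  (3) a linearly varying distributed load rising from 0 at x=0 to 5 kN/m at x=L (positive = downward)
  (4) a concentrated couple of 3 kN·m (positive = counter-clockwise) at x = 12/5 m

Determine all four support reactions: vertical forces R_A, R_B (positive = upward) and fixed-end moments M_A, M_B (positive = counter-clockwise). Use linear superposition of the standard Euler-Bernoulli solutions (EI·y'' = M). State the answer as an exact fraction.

R_A = 18604/675 kN, M_A = 13148/675 kN·m, R_B = 19196/675 kN, M_B = -12757/675 kN·m

Load 1 — point force P=2 kN at a=4/3 m (b=L-a=8/3):
  R_A = Pb²(3a+b)/L³ = 2·(8/3)²·(3·(4/3)+(8/3))/4³ = 40/27 kN
  M_A = Pab²/L² = 2·(4/3)·(8/3)²/4² = 32/27 kN·m
  R_B = Pa²(a+3b)/L³ = 2·(4/3)²·((4/3)+3·(8/3))/4³ = 14/27 kN
  M_B = -Pa²b/L² = -2·(4/3)²·(8/3)/4² = -16/27 kN·m
Load 2 — uniform load w=11 kN/m over full span:
  R_A = wL/2 = 11·4/2 = 22 kN
  M_A = wL²/12 = 11·4²/12 = 44/3 kN·m
  R_B = wL/2 = 11·4/2 = 22 kN
  M_B = -wL²/12 = -11·4²/12 = -44/3 kN·m
Load 3 — triangular load w₀=5 kN/m (0→w₀ over full span):
  R_A = 3w₀L/20 = 3·5·4/20 = 3 kN
  M_A = w₀L²/30 = 5·4²/30 = 8/3 kN·m
  R_B = 7w₀L/20 = 7·5·4/20 = 7 kN
  M_B = -w₀L²/20 = -5·4²/20 = -4 kN·m
Load 4 — applied couple M₀=3 kN·m at a=12/5 m (b=L-a=8/5):
  R_A = 6M₀ab/L³ = 6·3·(12/5)·(8/5)/4³ = 27/25 kN
  M_A = M₀b(2a-b)/L² = 3·(8/5)·(2·(12/5)-(8/5))/4² = 24/25 kN·m
  R_B = -6M₀ab/L³ = -6·3·(12/5)·(8/5)/4³ = -27/25 kN
  M_B = M₀a(2b-a)/L² = 3·(12/5)·(2·(8/5)-(12/5))/4² = 9/25 kN·m
Superposition: R_A = 18604/675 kN, M_A = 13148/675 kN·m, R_B = 19196/675 kN, M_B = -12757/675 kN·m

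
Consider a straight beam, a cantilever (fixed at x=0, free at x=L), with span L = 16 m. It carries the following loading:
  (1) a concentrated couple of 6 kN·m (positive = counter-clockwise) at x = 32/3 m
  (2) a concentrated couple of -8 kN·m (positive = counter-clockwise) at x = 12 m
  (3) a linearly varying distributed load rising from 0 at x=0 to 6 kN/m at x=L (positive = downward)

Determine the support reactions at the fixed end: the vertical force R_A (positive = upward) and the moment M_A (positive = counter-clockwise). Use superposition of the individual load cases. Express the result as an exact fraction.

Load 1 — applied couple M₀=6 kN·m at a=32/3 m (b=L-a=16/3):
  R_A = 0 kN
  M_A = -M₀ = -6 kN·m
Load 2 — applied couple M₀=-8 kN·m at a=12 m (b=L-a=4):
  R_A = 0 kN
  M_A = -M₀ = -(-8) = 8 kN·m
Load 3 — triangular load w₀=6 kN/m (0→w₀ over full span):
  R_A = w₀L/2 = 6·16/2 = 48 kN
  M_A = w₀L²/3 = 6·16²/3 = 512 kN·m
Superposition: R_A = 48 kN, M_A = 514 kN·m

R_A = 48 kN, M_A = 514 kN·m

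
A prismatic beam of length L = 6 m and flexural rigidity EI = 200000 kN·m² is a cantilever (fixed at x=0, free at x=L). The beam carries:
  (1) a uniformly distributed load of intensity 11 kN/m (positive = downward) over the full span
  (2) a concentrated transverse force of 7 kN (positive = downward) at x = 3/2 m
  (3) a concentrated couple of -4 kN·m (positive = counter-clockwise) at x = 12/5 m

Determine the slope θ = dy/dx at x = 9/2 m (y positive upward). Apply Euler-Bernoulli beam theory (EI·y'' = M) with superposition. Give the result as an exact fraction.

θ(9/2) = -32583/16000000 rad

Load 1 — uniform load w=11 kN/m over full span:
  θ_1 = -wx(x²-3Lx+3L²)/(6EI) = -11·(9/2)·((9/2)²-3·6·(9/2)+3·6²)/(6·200000) = -6237/3200000 rad
Load 2 — point force P=7 kN at a=3/2 m (b=L-a=9/2):
  θ_2 = -Pa²/(2EI)  [x>a] = -7·(3/2)²/(2·200000) = -63/1600000 rad
Load 3 — applied couple M₀=-4 kN·m at a=12/5 m (b=L-a=18/5):
  θ_3 = M₀a/EI  [x>a] = (-4)·(12/5)/200000 = -3/62500 rad
Superposition: θ = Σ θ_i = -32583/16000000 rad ≈ -0.002036 rad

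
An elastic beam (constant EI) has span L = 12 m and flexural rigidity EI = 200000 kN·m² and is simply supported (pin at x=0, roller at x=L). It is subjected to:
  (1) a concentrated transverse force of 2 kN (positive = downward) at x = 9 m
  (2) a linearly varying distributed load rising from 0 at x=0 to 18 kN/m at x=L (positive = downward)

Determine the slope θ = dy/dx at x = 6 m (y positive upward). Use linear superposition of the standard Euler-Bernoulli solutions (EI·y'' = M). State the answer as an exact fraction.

θ(6) = -801/4000000 rad

Load 1 — point force P=2 kN at a=9 m (b=L-a=3):
  θ_1 = -Pb(L²-b²-3x²)/(6LEI)  [x≤a] = -2·3·(12²-3²-3·6²)/(6·12·200000) = -9/800000 rad
Load 2 — triangular load w₀=18 kN/m (0→w₀ over full span):
  θ_2 = -w₀(7L⁴-30L²x²+15x⁴)/(360LEI) = -18·(7·12⁴-30·12²·6²+15·6⁴)/(360·12·200000) = -189/1000000 rad
Superposition: θ = Σ θ_i = -801/4000000 rad ≈ -0.000200 rad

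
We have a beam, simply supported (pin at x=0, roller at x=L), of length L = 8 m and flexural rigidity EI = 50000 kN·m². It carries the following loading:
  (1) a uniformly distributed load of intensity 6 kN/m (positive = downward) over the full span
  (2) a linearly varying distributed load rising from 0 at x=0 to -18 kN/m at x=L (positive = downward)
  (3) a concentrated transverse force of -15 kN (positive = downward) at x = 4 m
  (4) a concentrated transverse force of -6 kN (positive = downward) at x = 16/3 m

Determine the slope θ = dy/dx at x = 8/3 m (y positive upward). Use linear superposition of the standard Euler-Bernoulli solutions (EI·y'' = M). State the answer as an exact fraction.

Load 1 — uniform load w=6 kN/m over full span:
  θ_1 = -w(L³-6Lx²+4x³)/(24EI) = -6·(8³-6·8·(8/3)²+4·(8/3)³)/(24·50000) = -104/84375 rad
Load 2 — triangular load w₀=-18 kN/m (0→w₀ over full span):
  θ_2 = -w₀(7L⁴-30L²x²+15x⁴)/(360LEI) = -(-18)·(7·8⁴-30·8²·(8/3)²+15·(8/3)⁴)/(360·8·50000) = 832/421875 rad
Load 3 — point force P=-15 kN at a=4 m (b=L-a=4):
  θ_3 = -Pb(L²-b²-3x²)/(6LEI)  [x≤a] = -(-15)·4·(8²-4²-3·(8/3)²)/(6·8·50000) = 1/1500 rad
Load 4 — point force P=-6 kN at a=16/3 m (b=L-a=8/3):
  θ_4 = -Pb(L²-b²-3x²)/(6LEI)  [x≤a] = -(-6)·(8/3)·(8²-(8/3)²-3·(8/3)²)/(6·8·50000) = 4/16875 rad
Superposition: θ = Σ θ_i = 2773/1687500 rad ≈ 0.001643 rad

θ(8/3) = 2773/1687500 rad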